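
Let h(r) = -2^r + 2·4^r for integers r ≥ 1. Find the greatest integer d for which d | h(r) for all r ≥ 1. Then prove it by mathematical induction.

d = 2

Computing the first values: h(1) = 6 and h(2) = 28; gcd(6, 28) = 2, so d ≤ 2.
We prove 2 | -2^r + 2·4^r for all r ≥ 1 by induction on r.
Base step (r = 1): h(1) = 6 = 2·(3), so 2 | h(1).
For the inductive step, assume it holds for an arbitrary p ≥ 1, i.e. 2 | h(p). Then
h(p+1) − 4·h(p) = (-2^(p+1) + 2·4^(p+1)) − 4·(-2^p + 2·4^p) = (-1)·2^p·(2 − 4) = (2)·2^p. Since 2 | h(p) by the inductive hypothesis, 2 | 4·h(p); and 2 | 2 since 2 = 2·1. Therefore 2 | h(p+1).
By the principle of mathematical induction, the result holds for all r ≥ 1.
Therefore the largest such d is 2.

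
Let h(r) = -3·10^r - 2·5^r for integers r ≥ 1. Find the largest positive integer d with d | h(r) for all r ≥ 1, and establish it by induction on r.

Computing the first values: h(1) = -40 and h(2) = -350; gcd(-40, -350) = 10, so d ≤ 10.
We prove 10 | -3·10^r - 2·5^r for all r ≥ 1 by induction on r.
Base case (r = 1): h(1) = -40 = 10·(-4), so 10 | h(1).
For the inductive step, assume it holds for an arbitrary m ≥ 1, i.e. 10 | h(m). Then
h(m+1) − 10·h(m) = (-3·10^(m+1) - 2·5^(m+1)) − 10·(-3·10^m - 2·5^m) = (-2)·5^m·(5 − 10) = (10)·5^m. Since 10 | h(m) by the inductive hypothesis, 10 | 10·h(m); and 10 | 10 since 10 = 10·1. Therefore 10 | h(m+1).
Hence, by induction on r, the claim holds for every r ≥ 1.
Therefore the largest such d is 10.

d = 10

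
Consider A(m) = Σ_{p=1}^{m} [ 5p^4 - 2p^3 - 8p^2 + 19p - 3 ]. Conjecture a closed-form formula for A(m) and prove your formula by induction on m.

We claim A(m) = m(m^4 + 2m^3 - 2m^2 + 5m + 5) for all m ≥ 1.
Base step (m = 1): A(1) = 11, and the closed form gives 11. They agree.
Inductive step: suppose the statement holds for some p ≥ 1, so A(p) = p(p^4 + 2p^3 - 2p^2 + 5p + 5).
Then A(p+1) = A(p) + (5p^4 + 18p^3 + 16p^2 + 17p + 11) = (p(p^4 + 2p^3 - 2p^2 + 5p + 5)) + (5p^4 + 18p^3 + 16p^2 + 17p + 11).
Simplifying, A(p+1) = (p + 1)(p^4 + 6p^3 + 10p^2 + 11p + 11) = (p+1)((p+1)^4 + 2(p+1)^3 - 2(p+1)^2 + 5(p+1) + 5),
which is the closed form with m = p+1.
Hence, by induction on m, the claim holds for every m ≥ 1.

A(m) = m(m^4 + 2m^3 - 2m^2 + 5m + 5)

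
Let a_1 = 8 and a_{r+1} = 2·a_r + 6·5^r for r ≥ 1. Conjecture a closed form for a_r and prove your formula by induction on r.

Computing the first terms: a_1 = 8, a_2 = 46, a_3 = 242. This suggests a_r = -2^r + 2·5^r.
For the base case r = 1: the formula gives 8 = 8 = a_1.
Suppose the result is true for r = p, so a_p = -2^p + 2·5^p.
Then a_{p+1} = 2·a_p + 6·5^p = 2·(-2^p + 2·5^p) + 6·5^p = -2^(p + 1) + 2·5^(p + 1),
which is the claimed formula at r = p+1.
By the principle of mathematical induction, the result holds for all r ≥ 1.

a_r = -2^r + 2·5^r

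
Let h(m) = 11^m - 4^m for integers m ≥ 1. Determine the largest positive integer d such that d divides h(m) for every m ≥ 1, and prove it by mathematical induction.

Computing the first values: h(1) = 7 and h(2) = 105; gcd(7, 105) = 7, so d ≤ 7.
We prove 7 | 11^m - 4^m for all m ≥ 1 by induction on m.
Base case (m = 1): h(1) = 7 = 7·(1), so 7 | h(1).
Inductive step: suppose the statement holds for some r ≥ 1, i.e. 7 | h(r). Then
11^{r+1} − 4^{r+1} = 11·11^r − 4·4^r = 11·(11^r − 4^r) + (7)·4^r. The first term is divisible by 7 by the inductive hypothesis, and the second term (7)·4^r is divisible by 7 since 7 | 7. Hence 7 | h(r+1).
Hence, by induction on m, the claim holds for every m ≥ 1.
Therefore the largest such d is 7.

d = 7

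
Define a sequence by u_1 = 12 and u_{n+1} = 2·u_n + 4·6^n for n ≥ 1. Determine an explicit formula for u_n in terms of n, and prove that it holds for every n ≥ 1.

u_n = 3·2^n + 6^n

Computing the first terms: u_1 = 12, u_2 = 48, u_3 = 240. This suggests u_n = 3·2^n + 6^n.
For the base case n = 1: the formula gives 12 = 12 = u_1.
For the inductive step, assume it holds for an arbitrary p ≥ 1, so u_p = 3·2^p + 6^p.
Then u_{p+1} = 2·u_p + 4·6^p = 2·(3·2^p + 6^p) + 4·6^p = 3·2^(p + 1) + 6^(p + 1),
which is the claimed formula at n = p+1.
This completes the induction.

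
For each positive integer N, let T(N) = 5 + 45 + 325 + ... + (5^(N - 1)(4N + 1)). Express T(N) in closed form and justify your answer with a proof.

We claim T(N) = 5^N·N for all N ≥ 1.
For the base case N = 1: T(1) = 5, and the closed form gives 5. They agree.
Inductive step: suppose the statement holds for some r ≥ 1, so T(r) = 5^r·r.
Then T(r+1) = T(r) + (5^r(4r + 5)) = (5^r·r) + (5^r(4r + 5)).
Simplifying, T(r+1) = 5^(r + 1)(r + 1) = 5^(r+1)·(r+1),
which is the closed form with N = r+1.
Hence, by induction on N, the claim holds for every N ≥ 1.

T(N) = 5^N·N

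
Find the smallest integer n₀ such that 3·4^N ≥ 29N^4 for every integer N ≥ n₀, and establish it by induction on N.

n₀ = 8

At N = 7: 49152 < 69629, so the inequality fails and n₀ ≥ 8. We prove 3·4^N ≥ 29N^4 for all N ≥ 8.
When N = 8: 3·4^N = 196608 and 29N^4 = 118784, so 196608 ≥ 118784.
Inductive step: assume the claim holds for N = i, so 3·4^i ≥ 29i^4.
Then 3·4^(i + 1) = 4·(3·4^i) ≥ 4·(29i^4).
Also, for i ≥ 8 we have 4·(29i^4) ≥ 29(i+1)^4, since 4 ≥ (1 + 1/i)^4 for all i ≥ 8.
Combining, 3·4^(i + 1) ≥ 29(i+1)^4.
Hence, by induction on N, the claim holds for every N ≥ 8.
Hence the smallest such n₀ is 8.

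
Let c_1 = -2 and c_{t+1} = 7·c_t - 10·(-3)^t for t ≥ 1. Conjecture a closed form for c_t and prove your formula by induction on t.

c_t = (-3)^t + 7^(t - 1)

Computing the first terms: c_1 = -2, c_2 = 16, c_3 = 22. This suggests c_t = (-3)^t + 7^(t - 1).
Base case (t = 1): the formula gives -2 = -2 = c_1.
Inductive step: suppose the statement holds for some m ≥ 1, so c_m = (-3)^m + 7^(m - 1).
Then c_{m+1} = 7·c_m - 10·(-3)^m = 7·((-3)^m + 7^(m - 1)) - 10·(-3)^m = (-3)^(m + 1) + 7^m = (-3)^(m+1) + 7^((m+1) - 1),
which is the claimed formula at t = m+1.
By the principle of mathematical induction, the result holds for all t ≥ 1.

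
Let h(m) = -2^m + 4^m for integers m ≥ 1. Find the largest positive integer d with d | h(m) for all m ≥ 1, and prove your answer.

Computing the first values: h(1) = 2 and h(2) = 12; gcd(2, 12) = 2, so d ≤ 2.
We prove 2 | -2^m + 4^m for all m ≥ 1 by induction on m.
Base step (m = 1): h(1) = 2 = 2·(1), so 2 | h(1).
Suppose the result is true for m = j, i.e. 2 | h(j). Then
4^{j+1} − 2^{j+1} = 4·4^j − 2·2^j = 4·(4^j − 2^j) + (2)·2^j. The first term is divisible by 2 by the inductive hypothesis, and the second term (2)·2^j is divisible by 2 since 2 | 2. Hence 2 | h(j+1).
Hence, by induction on m, the claim holds for every m ≥ 1.
Therefore the largest such d is 2.

d = 2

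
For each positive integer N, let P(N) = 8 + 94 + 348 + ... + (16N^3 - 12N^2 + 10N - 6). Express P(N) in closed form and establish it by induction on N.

We claim P(N) = N(2N - 1)(2N^2 + 3N + 3) for all N ≥ 1.
Base step (N = 1): P(1) = 8, and the closed form gives 8. They agree.
For the inductive step, assume it holds for an arbitrary m ≥ 1, so P(m) = m(4m^3 + 4m^2 + 3m - 3).
Then P(m+1) = P(m) + (16m^3 + 36m^2 + 34m + 8) = (m(4m^3 + 4m^2 + 3m - 3)) + (16m^3 + 36m^2 + 34m + 8).
Simplifying, P(m+1) = (m + 1)(2m + 1)(2m^2 + 7m + 8) = (m+1)(2(m+1) - 1)(2(m+1)^2 + 3(m+1) + 3),
which is the closed form with N = m+1.
This completes the induction.

P(N) = N(2N - 1)(2N^2 + 3N + 3)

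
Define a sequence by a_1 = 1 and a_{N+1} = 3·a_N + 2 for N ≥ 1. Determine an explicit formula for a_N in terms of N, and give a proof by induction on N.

Computing the first terms: a_1 = 1, a_2 = 5, a_3 = 17. This suggests a_N = 2·3^(N - 1) - 1.
For the base case N = 1: the formula gives 1 = 1 = a_1.
Inductive step: assume the claim holds for N = k, so a_k = 2·3^(k - 1) - 1.
Then a_{k+1} = 3·a_k + 2 = 3·(2·3^(k - 1) - 1) + 2 = 2·3^k - 1 = 2·3^((k+1) - 1) - 1,
which is the claimed formula at N = k+1.
By induction, the statement is established for all N ≥ 1.

a_N = 2·3^(N - 1) - 1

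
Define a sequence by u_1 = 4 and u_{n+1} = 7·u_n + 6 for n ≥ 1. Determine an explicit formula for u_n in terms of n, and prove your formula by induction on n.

u_n = 5·7^(n - 1) - 1

Computing the first terms: u_1 = 4, u_2 = 34, u_3 = 244. This suggests u_n = 5·7^(n - 1) - 1.
Base case (n = 1): the formula gives 4 = 4 = u_1.
Inductive step: suppose the statement holds for some m ≥ 1, so u_m = 5·7^(m - 1) - 1.
Then u_{m+1} = 7·u_m + 6 = 7·(5·7^(m - 1) - 1) + 6 = 5·7^m - 1 = 5·7^((m+1) - 1) - 1,
which is the claimed formula at n = m+1.
By induction, the statement is established for all n ≥ 1.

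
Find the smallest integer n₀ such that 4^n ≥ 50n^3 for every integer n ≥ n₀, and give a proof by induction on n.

At n = 7: 16384 < 17150, so the inequality fails and n₀ ≥ 8. We prove 4^n ≥ 50n^3 for all n ≥ 8.
When n = 8: 4^n = 65536 and 50n^3 = 25600, so 65536 ≥ 25600.
Inductive step: assume the claim holds for n = i, so 4^i ≥ 50i^3.
Then 4^(i + 1) = 4·(4^i) ≥ 4·(50i^3).
Also, for i ≥ 8 we have 4·(50i^3) ≥ 50(i+1)^3, since 4 ≥ (1 + 1/i)^3 for all i ≥ 8.
Combining, 4^(i + 1) ≥ 50(i+1)^3.
This completes the induction.
Hence the smallest such n₀ is 8.

n₀ = 8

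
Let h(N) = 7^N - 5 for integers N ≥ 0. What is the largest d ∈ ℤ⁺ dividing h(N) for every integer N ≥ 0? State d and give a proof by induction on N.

Computing the first values: h(0) = -4 and h(1) = 2; gcd(-4, 2) = 2, so d ≤ 2.
We prove 2 | 7^N - 5 for all N ≥ 0 by induction on N.
When N = 0: h(0) = -4 = 2·(-2), so 2 | h(0).
Suppose the result is true for N = k, i.e. 2 | h(k). Then
h(k+1) = 7^(k+1) - 5 = 7·(7^k - 5) + 30 = 7·h(k) + 30. The first term is divisible by 2 by the inductive hypothesis, and 30 is divisible by 2. Hence 2 | h(k+1).
By the principle of mathematical induction, the result holds for all N ≥ 0.
Therefore the largest such d is 2.

d = 2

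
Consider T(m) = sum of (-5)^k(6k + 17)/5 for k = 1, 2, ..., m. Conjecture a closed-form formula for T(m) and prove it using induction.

We claim T(m) = (-5)^m(m + 3) - 3 for all m ≥ 1.
Base step (m = 1): T(1) = -23, and the closed form gives -23. They agree.
For the inductive step, assume it holds for an arbitrary k ≥ 1, so T(k) = (-5)^k(k + 3) - 3.
Then T(k+1) = T(k) + ((-5)^k(-6k - 23)) = ((-5)^k(k + 3) - 3) + ((-5)^k(-6k - 23)).
Simplifying, T(k+1) = -5(-5)^k·k - 20(-5)^k - 3 = (-5)^(k+1)((k+1) + 3) - 3,
which is the closed form with m = k+1.
By the principle of mathematical induction, the result holds for all m ≥ 1.

T(m) = (-5)^m(m + 3) - 3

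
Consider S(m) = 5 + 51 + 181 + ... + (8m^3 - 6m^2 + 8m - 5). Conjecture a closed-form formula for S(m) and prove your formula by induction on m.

S(m) = m(2m^3 + 2m^2 + 3m - 2)

We claim S(m) = m(2m^3 + 2m^2 + 3m - 2) for all m ≥ 1.
When m = 1: S(1) = 5, and the closed form gives 5. They agree.
Inductive step: assume the claim holds for m = k, so S(k) = k(2k^3 + 2k^2 + 3k - 2).
Then S(k+1) = S(k) + (8k^3 + 18k^2 + 20k + 5) = (k(2k^3 + 2k^2 + 3k - 2)) + (8k^3 + 18k^2 + 20k + 5).
Simplifying, S(k+1) = (k + 1)(2k^3 + 8k^2 + 13k + 5) = (k+1)(2(k+1)^3 + 2(k+1)^2 + 3(k+1) - 2),
which is the closed form with m = k+1.
By the principle of mathematical induction, the result holds for all m ≥ 1.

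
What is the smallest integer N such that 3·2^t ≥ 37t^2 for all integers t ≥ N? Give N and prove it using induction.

N = 11

At t = 10: 3072 < 3700, so the inequality fails and N ≥ 11. We prove 3·2^t ≥ 37t^2 for all t ≥ 11.
For the base case t = 11: 3·2^t = 6144 and 37t^2 = 4477, so 6144 ≥ 4477.
For the inductive step, assume it holds for an arbitrary i ≥ 11, so 3·2^i ≥ 37i^2.
Then 3·2^(i + 1) = 2·(3·2^i) ≥ 2·(37i^2).
Also, for i ≥ 11 we have 2·(37i^2) ≥ 37(i+1)^2, since 2 ≥ (1 + 1/i)^2 for all i ≥ 11.
Combining, 3·2^(i + 1) ≥ 37(i+1)^2.
By the principle of mathematical induction, the result holds for all t ≥ 11.
Hence the smallest such N is 11.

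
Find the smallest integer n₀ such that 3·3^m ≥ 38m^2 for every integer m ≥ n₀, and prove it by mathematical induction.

At m = 5: 729 < 950, so the inequality fails and n₀ ≥ 6. We prove 3·3^m ≥ 38m^2 for all m ≥ 6.
Base case (m = 6): 3·3^m = 2187 and 38m^2 = 1368, so 2187 ≥ 1368.
Inductive step: suppose the statement holds for some j ≥ 6, so 3·3^j ≥ 38j^2.
Then 3·3^(j + 1) = 3·(3·3^j) ≥ 3·(38j^2).
Also, for j ≥ 6 we have 3·(38j^2) ≥ 38(j+1)^2, since 3 ≥ (1 + 1/j)^2 for all j ≥ 6.
Combining, 3·3^(j + 1) ≥ 38(j+1)^2.
This completes the induction.
Hence the smallest such n₀ is 6.

n₀ = 6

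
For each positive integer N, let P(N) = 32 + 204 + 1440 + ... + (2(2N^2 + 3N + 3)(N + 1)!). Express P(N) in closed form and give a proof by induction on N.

We claim P(N) = (4N + 2)(N + 2)! - 4 for all N ≥ 1.
Base step (N = 1): P(1) = 32, and the closed form gives 32. They agree.
Suppose the result is true for N = p, so P(p) = (4p + 2)(p + 2)! - 4.
Then P(p+1) = P(p) + (2(2p^2 + 7p + 8)(p + 2)!) = ((4p + 2)(p + 2)! - 4) + (2(2p^2 + 7p + 8)(p + 2)!).
Simplifying, P(p+1) = (4(p+1) + 2)((p+1) + 2)! - 4,
which is the closed form with N = p+1.
Hence, by induction on N, the claim holds for every N ≥ 1.

P(N) = (4N + 2)(N + 2)! - 4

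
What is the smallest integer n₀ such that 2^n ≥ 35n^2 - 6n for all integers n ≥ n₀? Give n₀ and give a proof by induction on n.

n₀ = 13

At n = 12: 4096 < 4968, so the inequality fails and n₀ ≥ 13. We prove 2^n ≥ 35n^2 - 6n for all n ≥ 13.
For the base case n = 13: 2^n = 8192 and 35n^2 - 6n = 5837, so 8192 ≥ 5837.
For the inductive step, assume it holds for an arbitrary j ≥ 13, so 2^j ≥ 35j^2 - 6j.
Then 2^(j + 1) = 2·(2^j) ≥ 2·(35j^2 - 6j).
Also, for j ≥ 13 we have 2·(35j^2 - 6j) ≥ 35(j+1)^2 - 6(j+1), since 2·(35j^2 - 6j) − (35(j+1)^2 - 6(j+1)) = 35j^2 - 76j - 29, which is nonnegative for all j ≥ 13.
Combining, 2^(j + 1) ≥ 35(j+1)^2 - 6(j+1).
By induction, the statement is established for all n ≥ 13.
Hence the smallest such n₀ is 13.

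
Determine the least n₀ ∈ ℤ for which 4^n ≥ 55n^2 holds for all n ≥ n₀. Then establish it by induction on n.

At n = 5: 1024 < 1375, so the inequality fails and n₀ ≥ 6. We prove 4^n ≥ 55n^2 for all n ≥ 6.
When n = 6: 4^n = 4096 and 55n^2 = 1980, so 4096 ≥ 1980.
Inductive step: suppose the statement holds for some k ≥ 6, so 4^k ≥ 55k^2.
Then 4^(k + 1) = 4·(4^k) ≥ 4·(55k^2).
Also, for k ≥ 6 we have 4·(55k^2) ≥ 55(k+1)^2, since 4 ≥ (1 + 1/k)^2 for all k ≥ 6.
Combining, 4^(k + 1) ≥ 55(k+1)^2.
By the principle of mathematical induction, the result holds for all n ≥ 6.
Hence the smallest such n₀ is 6.

n₀ = 6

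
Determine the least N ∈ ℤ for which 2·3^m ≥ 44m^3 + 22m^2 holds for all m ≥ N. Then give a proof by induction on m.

At m = 8: 13122 < 23936, so the inequality fails and N ≥ 9. We prove 2·3^m ≥ 44m^3 + 22m^2 for all m ≥ 9.
Base step (m = 9): 2·3^m = 39366 and 44m^3 + 22m^2 = 33858, so 39366 ≥ 33858.
Suppose the result is true for m = j, so 2·3^j ≥ 44j^3 + 22j^2.
Then 2·3^(j + 1) = 3·(2·3^j) ≥ 3·(44j^3 + 22j^2).
Also, for j ≥ 9 we have 3·(44j^3 + 22j^2) ≥ 44(j+1)^3 + 22(j+1)^2, since 3·(44j^3 + 22j^2) − (44(j+1)^3 + 22(j+1)^2) = 88j^3 - 88j^2 - 176j - 66, which is nonnegative for all j ≥ 9.
Combining, 2·3^(j + 1) ≥ 44(j+1)^3 + 22(j+1)^2.
By induction, the statement is established for all m ≥ 9.
Hence the smallest such N is 9.

N = 9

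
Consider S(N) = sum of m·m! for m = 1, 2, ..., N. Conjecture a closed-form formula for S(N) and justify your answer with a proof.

S(N) = (N + 1)! - 1

We claim S(N) = (N + 1)! - 1 for all N ≥ 1.
Base case (N = 1): S(1) = 1, and the closed form gives 1. They agree.
Suppose the result is true for N = m, so S(m) = (m + 1)! - 1.
Then S(m+1) = S(m) + ((m + 1)(m + 1)!) = ((m + 1)! - 1) + ((m + 1)(m + 1)!).
Simplifying, S(m+1) = ((m+1) + 1)! - 1,
which is the closed form with N = m+1.
Hence, by induction on N, the claim holds for every N ≥ 1.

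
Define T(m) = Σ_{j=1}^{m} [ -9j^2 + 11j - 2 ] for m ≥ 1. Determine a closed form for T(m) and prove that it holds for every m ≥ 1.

T(m) = -m(m - 1)(3m + 2)

We claim T(m) = -m(m - 1)(3m + 2) for all m ≥ 1.
For the base case m = 1: T(1) = 0, and the closed form gives 0. They agree.
Inductive step: assume the claim holds for m = j, so T(j) = j(-3j^2 + j + 2).
Then T(j+1) = T(j) + (j(-9j - 7)) = (j(-3j^2 + j + 2)) + (j(-9j - 7)).
Simplifying, T(j+1) = -j(j + 1)(3j + 5) = -(j+1)((j+1) - 1)(3(j+1) + 2),
which is the closed form with m = j+1.
This completes the induction.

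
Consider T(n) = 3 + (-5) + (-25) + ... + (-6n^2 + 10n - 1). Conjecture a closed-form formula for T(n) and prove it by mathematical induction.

We claim T(n) = -n(2n^2 - 2n - 3) for all n ≥ 1.
For the base case n = 1: T(1) = 3, and the closed form gives 3. They agree.
Suppose the result is true for n = j, so T(j) = j(-2j^2 + 2j + 3).
Then T(j+1) = T(j) + (-6j^2 - 2j + 3) = (j(-2j^2 + 2j + 3)) + (-6j^2 - 2j + 3).
Simplifying, T(j+1) = -(j + 1)(2j^2 + 2j - 3) = -(j+1)(2(j+1)^2 - 2(j+1) - 3),
which is the closed form with n = j+1.
By induction, the statement is established for all n ≥ 1.

T(n) = -n(2n^2 - 2n - 3)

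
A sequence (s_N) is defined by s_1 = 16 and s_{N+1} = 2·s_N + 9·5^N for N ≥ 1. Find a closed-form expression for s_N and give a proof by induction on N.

Computing the first terms: s_1 = 16, s_2 = 77, s_3 = 379. This suggests s_N = 2^(N - 1) + 3·5^N.
Base step (N = 1): the formula gives 16 = 16 = s_1.
For the inductive step, assume it holds for an arbitrary p ≥ 1, so s_p = 2^(p - 1) + 3·5^p.
Then s_{p+1} = 2·s_p + 9·5^p = 2·(2^(p - 1) + 3·5^p) + 9·5^p = 2^p + 3·5^(p + 1) = 2^((p+1) - 1) + 3·5^(p+1),
which is the claimed formula at N = p+1.
This completes the induction.

s_N = 2^(N - 1) + 3·5^N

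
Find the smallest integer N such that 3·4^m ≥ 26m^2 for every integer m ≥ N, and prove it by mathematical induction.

N = 4

At m = 3: 192 < 234, so the inequality fails and N ≥ 4. We prove 3·4^m ≥ 26m^2 for all m ≥ 4.
When m = 4: 3·4^m = 768 and 26m^2 = 416, so 768 ≥ 416.
Suppose the result is true for m = j, so 3·4^j ≥ 26j^2.
Then 3·4^(j + 1) = 4·(3·4^j) ≥ 4·(26j^2).
Also, for j ≥ 4 we have 4·(26j^2) ≥ 26(j+1)^2, since 4 ≥ (1 + 1/j)^2 for all j ≥ 4.
Combining, 3·4^(j + 1) ≥ 26(j+1)^2.
This completes the induction.
Hence the smallest such N is 4.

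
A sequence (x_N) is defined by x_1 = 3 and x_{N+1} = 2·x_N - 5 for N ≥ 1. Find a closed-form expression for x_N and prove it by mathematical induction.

Computing the first terms: x_1 = 3, x_2 = 1, x_3 = -3. This suggests x_N = -2^N + 5.
For the base case N = 1: the formula gives 3 = 3 = x_1.
Inductive step: assume the claim holds for N = m, so x_m = -2^m + 5.
Then x_{m+1} = 2·x_m - 5 = 2·(-2^m + 5) - 5 = -2^(m + 1) + 5,
which is the claimed formula at N = m+1.
Hence, by induction on N, the claim holds for every N ≥ 1.

x_N = -2^N + 5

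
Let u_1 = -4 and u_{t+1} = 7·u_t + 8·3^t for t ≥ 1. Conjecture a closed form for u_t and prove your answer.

u_t = -2·3^t + 2·7^(t - 1)

Computing the first terms: u_1 = -4, u_2 = -4, u_3 = 44. This suggests u_t = -2·3^t + 2·7^(t - 1).
When t = 1: the formula gives -4 = -4 = u_1.
Inductive step: suppose the statement holds for some p ≥ 1, so u_p = -2·3^p + 2·7^(p - 1).
Then u_{p+1} = 7·u_p + 8·3^p = 7·(-2·3^p + 2·7^(p - 1)) + 8·3^p = -2·3^(p + 1) + 2·7^p = -2·3^(p+1) + 2·7^((p+1) - 1),
which is the claimed formula at t = p+1.
Hence, by induction on t, the claim holds for every t ≥ 1.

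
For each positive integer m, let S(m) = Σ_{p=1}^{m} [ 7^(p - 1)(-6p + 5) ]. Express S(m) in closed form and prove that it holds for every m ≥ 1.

We claim S(m) = 7^m(-m + 1) - 1 for all m ≥ 1.
Base case (m = 1): S(1) = -1, and the closed form gives -1. They agree.
Suppose the result is true for m = p, so S(p) = 7^p(-p + 1) - 1.
Then S(p+1) = S(p) + (7^p(-6p - 1)) = (7^p(-p + 1) - 1) + (7^p(-6p - 1)).
Simplifying, S(p+1) = -7·7^p·p - 1 = 7^(p+1)(-(p+1) + 1) - 1,
which is the closed form with m = p+1.
Hence, by induction on m, the claim holds for every m ≥ 1.

S(m) = 7^m(-m + 1) - 1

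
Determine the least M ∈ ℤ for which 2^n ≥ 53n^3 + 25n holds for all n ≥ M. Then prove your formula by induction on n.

M = 19

At n = 18: 262144 < 309546, so the inequality fails and M ≥ 19. We prove 2^n ≥ 53n^3 + 25n for all n ≥ 19.
When n = 19: 2^n = 524288 and 53n^3 + 25n = 364002, so 524288 ≥ 364002.
For the inductive step, assume it holds for an arbitrary j ≥ 19, so 2^j ≥ 53j^3 + 25j.
Then 2^(j + 1) = 2·(2^j) ≥ 2·(53j^3 + 25j).
Also, for j ≥ 19 we have 2·(53j^3 + 25j) ≥ 53(j+1)^3 + 25(j+1), since 2·(53j^3 + 25j) − (53(j+1)^3 + 25(j+1)) = 53j^3 - 159j^2 - 134j - 78, which is nonnegative for all j ≥ 19.
Combining, 2^(j + 1) ≥ 53(j+1)^3 + 25(j+1).
By induction, the statement is established for all n ≥ 19.
Hence the smallest such M is 19.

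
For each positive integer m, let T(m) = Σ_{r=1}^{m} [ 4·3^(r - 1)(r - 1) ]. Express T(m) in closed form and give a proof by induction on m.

T(m) = 3^m(2m - 3) + 3

We claim T(m) = 3^m(2m - 3) + 3 for all m ≥ 1.
For the base case m = 1: T(1) = 0, and the closed form gives 0. They agree.
For the inductive step, assume it holds for an arbitrary r ≥ 1, so T(r) = 3^r(2r - 3) + 3.
Then T(r+1) = T(r) + (4·3^r·r) = (3^r(2r - 3) + 3) + (4·3^r·r).
Simplifying, T(r+1) = 6·3^r·r - 3·3^r + 3 = 3^(r+1)(2(r+1) - 3) + 3,
which is the closed form with m = r+1.
By the principle of mathematical induction, the result holds for all m ≥ 1.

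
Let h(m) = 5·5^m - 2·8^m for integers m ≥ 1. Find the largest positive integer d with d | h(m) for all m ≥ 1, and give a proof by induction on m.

Computing the first values: h(1) = 9 and h(2) = -3; gcd(9, -3) = 3, so d ≤ 3.
We prove 3 | 5·5^m - 2·8^m for all m ≥ 1 by induction on m.
Base step (m = 1): h(1) = 9 = 3·(3), so 3 | h(1).
Suppose the result is true for m = p, i.e. 3 | h(p). Then
h(p+1) − 8·h(p) = (5·5^(p+1) - 2·8^(p+1)) − 8·(5·5^p - 2·8^p) = (5)·5^p·(5 − 8) = (-15)·5^p. Since 3 | h(p) by the inductive hypothesis, 3 | 8·h(p); and 3 | -15 since -15 = 3·-5. Therefore 3 | h(p+1).
By induction, the statement is established for all m ≥ 1.
Therefore the largest such d is 3.

d = 3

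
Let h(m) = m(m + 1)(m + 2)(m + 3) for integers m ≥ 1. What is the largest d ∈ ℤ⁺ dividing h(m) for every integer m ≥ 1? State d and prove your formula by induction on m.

d = 24

Computing the first values: h(1) = 24 and h(2) = 120; gcd(24, 120) = 24, so d ≤ 24.
We prove 24 | m(m + 1)(m + 2)(m + 3) for all m ≥ 1 by induction on m.
For the base case m = 1: h(1) = 24 = 24·(1), so 24 | h(1).
Inductive step: assume the claim holds for m = j, i.e. 24 | h(j). Then
h(j+1) − h(j) = (j+1)·(j+2)·(j+3)·(j+4) − j·(j+1)·(j+2)·(j+3) = (j+1)·(j+2)·(j+3)·[(j+4) − j] = 4·(j+1)·(j+2)·(j+3). The product of 3 consecutive integers is divisible by (3)! = 6, so h(j+1) − h(j) is divisible by 4·6 = 24. By the inductive hypothesis 24 | h(j), hence 24 | h(j+1).
By the principle of mathematical induction, the result holds for all m ≥ 1.
Therefore the largest such d is 24.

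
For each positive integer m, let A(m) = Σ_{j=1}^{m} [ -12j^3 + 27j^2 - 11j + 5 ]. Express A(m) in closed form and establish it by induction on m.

A(m) = -m(3m^3 - 3m^2 - 5m - 4)

We claim A(m) = -m(3m^3 - 3m^2 - 5m - 4) for all m ≥ 1.
For the base case m = 1: A(1) = 9, and the closed form gives 9. They agree.
Inductive step: suppose the statement holds for some j ≥ 1, so A(j) = j(-3j^3 + 3j^2 + 5j + 4).
Then A(j+1) = A(j) + (-12j^3 - 9j^2 + 7j + 9) = (j(-3j^3 + 3j^2 + 5j + 4)) + (-12j^3 - 9j^2 + 7j + 9).
Simplifying, A(j+1) = -(j + 1)(3j^3 + 6j^2 - 2j - 9) = -(j+1)(3(j+1)^3 - 3(j+1)^2 - 5(j+1) - 4),
which is the closed form with m = j+1.
By the principle of mathematical induction, the result holds for all m ≥ 1.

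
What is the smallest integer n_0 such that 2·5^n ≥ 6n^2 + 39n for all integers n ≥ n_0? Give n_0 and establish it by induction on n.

n_0 = 3

At n = 2: 50 < 102, so the inequality fails and n_0 ≥ 3. We prove 2·5^n ≥ 6n^2 + 39n for all n ≥ 3.
When n = 3: 2·5^n = 250 and 6n^2 + 39n = 171, so 250 ≥ 171.
Inductive step: assume the claim holds for n = m, so 2·5^m ≥ 6m^2 + 39m.
Then 2·5^(m + 1) = 5·(2·5^m) ≥ 5·(6m^2 + 39m).
Also, for m ≥ 3 we have 5·(6m^2 + 39m) ≥ 6(m+1)^2 + 39(m+1), since 5·(6m^2 + 39m) − (6(m+1)^2 + 39(m+1)) = 24m^2 + 144m - 45, which is nonnegative for all m ≥ 3.
Combining, 2·5^(m + 1) ≥ 6(m+1)^2 + 39(m+1).
By induction, the statement is established for all n ≥ 3.
Hence the smallest such n_0 is 3.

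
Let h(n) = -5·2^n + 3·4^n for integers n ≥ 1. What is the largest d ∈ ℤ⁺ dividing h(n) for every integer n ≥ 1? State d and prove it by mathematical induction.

Computing the first values: h(1) = 2 and h(2) = 28; gcd(2, 28) = 2, so d ≤ 2.
We prove 2 | -5·2^n + 3·4^n for all n ≥ 1 by induction on n.
Base case (n = 1): h(1) = 2 = 2·(1), so 2 | h(1).
For the inductive step, assume it holds for an arbitrary i ≥ 1, i.e. 2 | h(i). Then
h(i+1) − 4·h(i) = (-5·2^(i+1) + 3·4^(i+1)) − 4·(-5·2^i + 3·4^i) = (-5)·2^i·(2 − 4) = (10)·2^i. Since 2 | h(i) by the inductive hypothesis, 2 | 4·h(i); and 2 | 10 since 10 = 2·5. Therefore 2 | h(i+1).
By the principle of mathematical induction, the result holds for all n ≥ 1.
Therefore the largest such d is 2.

d = 2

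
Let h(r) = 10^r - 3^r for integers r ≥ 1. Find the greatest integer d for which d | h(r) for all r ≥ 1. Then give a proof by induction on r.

Computing the first values: h(1) = 7 and h(2) = 91; gcd(7, 91) = 7, so d ≤ 7.
We prove 7 | 10^r - 3^r for all r ≥ 1 by induction on r.
When r = 1: h(1) = 7 = 7·(1), so 7 | h(1).
Suppose the result is true for r = i, i.e. 7 | h(i). Then
10^{i+1} − 3^{i+1} = 10·10^i − 3·3^i = 10·(10^i − 3^i) + (7)·3^i. The first term is divisible by 7 by the inductive hypothesis, and the second term (7)·3^i is divisible by 7 since 7 | 7. Hence 7 | h(i+1).
Hence, by induction on r, the claim holds for every r ≥ 1.
Therefore the largest such d is 7.

d = 7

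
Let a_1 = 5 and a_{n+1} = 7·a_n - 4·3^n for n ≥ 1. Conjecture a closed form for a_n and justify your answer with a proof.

a_n = 3^n + 2·7^(n - 1)

Computing the first terms: a_1 = 5, a_2 = 23, a_3 = 125. This suggests a_n = 3^n + 2·7^(n - 1).
Base case (n = 1): the formula gives 5 = 5 = a_1.
Inductive step: suppose the statement holds for some r ≥ 1, so a_r = 3^r + 2·7^(r - 1).
Then a_{r+1} = 7·a_r - 4·3^r = 7·(3^r + 2·7^(r - 1)) - 4·3^r = 3^(r + 1) + 2·7^r = 3^(r+1) + 2·7^((r+1) - 1),
which is the claimed formula at n = r+1.
By induction, the statement is established for all n ≥ 1.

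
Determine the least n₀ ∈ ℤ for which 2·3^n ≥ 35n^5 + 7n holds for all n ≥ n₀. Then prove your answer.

At n = 14: 9565938 < 18823938, so the inequality fails and n₀ ≥ 15. We prove 2·3^n ≥ 35n^5 + 7n for all n ≥ 15.
Base case (n = 15): 2·3^n = 28697814 and 35n^5 + 7n = 26578230, so 28697814 ≥ 26578230.
For the inductive step, assume it holds for an arbitrary p ≥ 15, so 2·3^p ≥ 35p^5 + 7p.
Then 2·3^(p + 1) = 3·(2·3^p) ≥ 3·(35p^5 + 7p).
Also, for p ≥ 15 we have 3·(35p^5 + 7p) ≥ 35(p+1)^5 + 7(p+1), since 3·(35p^5 + 7p) − (35(p+1)^5 + 7(p+1)) = 70p^5 - 175p^4 - 350p^3 - 350p^2 - 161p - 42, which is nonnegative for all p ≥ 15.
Combining, 2·3^(p + 1) ≥ 35(p+1)^5 + 7(p+1).
This completes the induction.
Hence the smallest such n₀ is 15.

n₀ = 15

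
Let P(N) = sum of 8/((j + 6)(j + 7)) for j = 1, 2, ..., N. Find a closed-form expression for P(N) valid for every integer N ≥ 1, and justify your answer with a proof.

P(N) = 8N/(7(N + 7))

We claim P(N) = 8N/(7(N + 7)) for all N ≥ 1.
Base case (N = 1): P(1) = 1/7, and the closed form gives 1/7. They agree.
Inductive step: suppose the statement holds for some j ≥ 1, so P(j) = 8j/(7(j + 7)).
Then P(j+1) = P(j) + (8/((j + 7)(j + 8))) = (8j/(7(j + 7))) + (8/((j + 7)(j + 8))).
Simplifying, P(j+1) = 8(j + 1)/(7(j + 8)) = 8(j+1)/(7((j+1) + 7)),
which is the closed form with N = j+1.
By induction, the statement is established for all N ≥ 1.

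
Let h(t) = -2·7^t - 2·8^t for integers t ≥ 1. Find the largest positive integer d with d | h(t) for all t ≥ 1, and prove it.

d = 2

Computing the first values: h(1) = -30 and h(2) = -226; gcd(-30, -226) = 2, so d ≤ 2.
We prove 2 | -2·7^t - 2·8^t for all t ≥ 1 by induction on t.
Base case (t = 1): h(1) = -30 = 2·(-15), so 2 | h(1).
Inductive step: assume the claim holds for t = i, i.e. 2 | h(i). Then
h(i+1) − 8·h(i) = (-2·7^(i+1) - 2·8^(i+1)) − 8·(-2·7^i - 2·8^i) = (-2)·7^i·(7 − 8) = (2)·7^i. Since 2 | h(i) by the inductive hypothesis, 2 | 8·h(i); and 2 | 2 since 2 = 2·1. Therefore 2 | h(i+1).
By induction, the statement is established for all t ≥ 1.
Therefore the largest such d is 2.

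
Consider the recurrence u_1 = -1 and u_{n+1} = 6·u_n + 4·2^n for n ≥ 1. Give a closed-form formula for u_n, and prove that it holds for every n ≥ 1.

Computing the first terms: u_1 = -1, u_2 = 2, u_3 = 28. This suggests u_n = -2^n + 6^(n - 1).
Base case (n = 1): the formula gives -1 = -1 = u_1.
Inductive step: suppose the statement holds for some j ≥ 1, so u_j = -2^j + 6^(j - 1).
Then u_{j+1} = 6·u_j + 4·2^j = 6·(-2^j + 6^(j - 1)) + 4·2^j = -2^(j + 1) + 6^j = -2^(j+1) + 6^((j+1) - 1),
which is the claimed formula at n = j+1.
By induction, the statement is established for all n ≥ 1.

u_n = -2^n + 6^(n - 1)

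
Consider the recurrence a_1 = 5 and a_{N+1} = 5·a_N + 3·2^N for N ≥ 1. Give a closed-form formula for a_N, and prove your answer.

a_N = -2^N + 7·5^(N - 1)

Computing the first terms: a_1 = 5, a_2 = 31, a_3 = 167. This suggests a_N = -2^N + 7·5^(N - 1).
Base case (N = 1): the formula gives 5 = 5 = a_1.
Suppose the result is true for N = k, so a_k = -2^k + 7·5^(k - 1).
Then a_{k+1} = 5·a_k + 3·2^k = 5·(-2^k + 7·5^(k - 1)) + 3·2^k = -2^(k + 1) + 7·5^k = -2^(k+1) + 7·5^((k+1) - 1),
which is the claimed formula at N = k+1.
By induction, the statement is established for all N ≥ 1.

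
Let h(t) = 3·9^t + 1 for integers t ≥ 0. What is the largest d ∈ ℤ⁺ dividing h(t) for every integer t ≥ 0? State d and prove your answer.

Computing the first values: h(0) = 4 and h(1) = 28; gcd(4, 28) = 4, so d ≤ 4.
We prove 4 | 3·9^t + 1 for all t ≥ 0 by induction on t.
For the base case t = 0: h(0) = 4 = 4·(1), so 4 | h(0).
Inductive step: suppose the statement holds for some m ≥ 0, i.e. 4 | h(m). Then
h(m+1) = 3·9^(m+1) + 1 = 9·(3·9^m + 1) - 8 = 9·h(m) - 8. The first term is divisible by 4 by the inductive hypothesis, and -8 is divisible by 4. Hence 4 | h(m+1).
By induction, the statement is established for all t ≥ 0.
Therefore the largest such d is 4.

d = 4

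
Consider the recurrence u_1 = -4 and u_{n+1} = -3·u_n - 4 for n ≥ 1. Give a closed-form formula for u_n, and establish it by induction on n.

u_n = (-3)^n - 1

Computing the first terms: u_1 = -4, u_2 = 8, u_3 = -28. This suggests u_n = (-3)^n - 1.
When n = 1: the formula gives -4 = -4 = u_1.
Inductive step: assume the claim holds for n = i, so u_i = (-3)^i - 1.
Then u_{i+1} = -3·u_i - 4 = -3·((-3)^i - 1) - 4 = (-3)^(i + 1) - 1,
which is the claimed formula at n = i+1.
Hence, by induction on n, the claim holds for every n ≥ 1.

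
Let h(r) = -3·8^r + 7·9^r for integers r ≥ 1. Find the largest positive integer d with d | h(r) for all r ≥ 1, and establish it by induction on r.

Computing the first values: h(1) = 39 and h(2) = 375; gcd(39, 375) = 3, so d ≤ 3.
We prove 3 | -3·8^r + 7·9^r for all r ≥ 1 by induction on r.
Base case (r = 1): h(1) = 39 = 3·(13), so 3 | h(1).
Inductive step: assume the claim holds for r = k, i.e. 3 | h(k). Then
h(k+1) − 9·h(k) = (-3·8^(k+1) + 7·9^(k+1)) − 9·(-3·8^k + 7·9^k) = (-3)·8^k·(8 − 9) = (3)·8^k. Since 3 | h(k) by the inductive hypothesis, 3 | 9·h(k); and 3 | 3 since 3 = 3·1. Therefore 3 | h(k+1).
Hence, by induction on r, the claim holds for every r ≥ 1.
Therefore the largest such d is 3.

d = 3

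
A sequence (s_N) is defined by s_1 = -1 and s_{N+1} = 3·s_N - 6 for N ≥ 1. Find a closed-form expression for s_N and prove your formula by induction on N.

s_N = -4·3^(N - 1) + 3

Computing the first terms: s_1 = -1, s_2 = -9, s_3 = -33. This suggests s_N = -4·3^(N - 1) + 3.
Base step (N = 1): the formula gives -1 = -1 = s_1.
Inductive step: suppose the statement holds for some j ≥ 1, so s_j = -4·3^(j - 1) + 3.
Then s_{j+1} = 3·s_j - 6 = 3·(-4·3^(j - 1) + 3) - 6 = -4·3^j + 3 = -4·3^((j+1) - 1) + 3,
which is the claimed formula at N = j+1.
By the principle of mathematical induction, the result holds for all N ≥ 1.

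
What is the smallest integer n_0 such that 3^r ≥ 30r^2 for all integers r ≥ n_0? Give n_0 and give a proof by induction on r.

At r = 6: 729 < 1080, so the inequality fails and n_0 ≥ 7. We prove 3^r ≥ 30r^2 for all r ≥ 7.
For the base case r = 7: 3^r = 2187 and 30r^2 = 1470, so 2187 ≥ 1470.
Inductive step: assume the claim holds for r = j, so 3^j ≥ 30j^2.
Then 3^(j + 1) = 3·(3^j) ≥ 3·(30j^2).
Also, for j ≥ 7 we have 3·(30j^2) ≥ 30(j+1)^2, since 3 ≥ (1 + 1/j)^2 for all j ≥ 7.
Combining, 3^(j + 1) ≥ 30(j+1)^2.
By induction, the statement is established for all r ≥ 7.
Hence the smallest such n_0 is 7.

n_0 = 7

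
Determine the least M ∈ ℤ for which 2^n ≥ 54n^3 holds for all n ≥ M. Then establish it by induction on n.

At n = 18: 262144 < 314928, so the inequality fails and M ≥ 19. We prove 2^n ≥ 54n^3 for all n ≥ 19.
When n = 19: 2^n = 524288 and 54n^3 = 370386, so 524288 ≥ 370386.
Inductive step: suppose the statement holds for some p ≥ 19, so 2^p ≥ 54p^3.
Then 2^(p + 1) = 2·(2^p) ≥ 2·(54p^3).
Also, for p ≥ 19 we have 2·(54p^3) ≥ 54(p+1)^3, since 2 ≥ (1 + 1/p)^3 for all p ≥ 19.
Combining, 2^(p + 1) ≥ 54(p+1)^3.
By the principle of mathematical induction, the result holds for all n ≥ 19.
Hence the smallest such M is 19.

M = 19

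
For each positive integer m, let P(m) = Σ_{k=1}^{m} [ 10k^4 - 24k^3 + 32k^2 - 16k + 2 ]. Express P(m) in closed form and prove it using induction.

P(m) = m(2m^4 - m^3 + 2m^2 + 2m - 1)

We claim P(m) = m(2m^4 - m^3 + 2m^2 + 2m - 1) for all m ≥ 1.
Base step (m = 1): P(1) = 4, and the closed form gives 4. They agree.
Suppose the result is true for m = k, so P(k) = k(2k^4 - k^3 + 2k^2 + 2k - 1).
Then P(k+1) = P(k) + (10k^4 + 16k^3 + 20k^2 + 16k + 4) = (k(2k^4 - k^3 + 2k^2 + 2k - 1)) + (10k^4 + 16k^3 + 20k^2 + 16k + 4).
Simplifying, P(k+1) = (k + 1)(2k^4 + 7k^3 + 11k^2 + 11k + 4) = (k+1)(2(k+1)^4 - (k+1)^3 + 2(k+1)^2 + 2(k+1) - 1),
which is the closed form with m = k+1.
By induction, the statement is established for all m ≥ 1.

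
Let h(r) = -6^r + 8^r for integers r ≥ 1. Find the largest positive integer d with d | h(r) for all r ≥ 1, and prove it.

Computing the first values: h(1) = 2 and h(2) = 28; gcd(2, 28) = 2, so d ≤ 2.
We prove 2 | -6^r + 8^r for all r ≥ 1 by induction on r.
Base step (r = 1): h(1) = 2 = 2·(1), so 2 | h(1).
Suppose the result is true for r = i, i.e. 2 | h(i). Then
8^{i+1} − 6^{i+1} = 8·8^i − 6·6^i = 8·(8^i − 6^i) + (2)·6^i. The first term is divisible by 2 by the inductive hypothesis, and the second term (2)·6^i is divisible by 2 since 2 | 2. Hence 2 | h(i+1).
By the principle of mathematical induction, the result holds for all r ≥ 1.
Therefore the largest such d is 2.

d = 2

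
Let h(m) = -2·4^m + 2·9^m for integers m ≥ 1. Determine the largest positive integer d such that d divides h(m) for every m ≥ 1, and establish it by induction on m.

d = 10

Computing the first values: h(1) = 10 and h(2) = 130; gcd(10, 130) = 10, so d ≤ 10.
We prove 10 | -2·4^m + 2·9^m for all m ≥ 1 by induction on m.
Base case (m = 1): h(1) = 10 = 10·(1), so 10 | h(1).
For the inductive step, assume it holds for an arbitrary i ≥ 1, i.e. 10 | h(i). Then
h(i+1) − 9·h(i) = (-2·4^(i+1) + 2·9^(i+1)) − 9·(-2·4^i + 2·9^i) = (-2)·4^i·(4 − 9) = (10)·4^i. Since 10 | h(i) by the inductive hypothesis, 10 | 9·h(i); and 10 | 10 since 10 = 10·1. Therefore 10 | h(i+1).
By induction, the statement is established for all m ≥ 1.
Therefore the largest such d is 10.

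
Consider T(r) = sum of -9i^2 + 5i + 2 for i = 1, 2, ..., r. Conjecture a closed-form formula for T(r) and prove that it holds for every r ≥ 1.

T(r) = -r(3r^2 + 2r - 3)

We claim T(r) = -r(3r^2 + 2r - 3) for all r ≥ 1.
Base case (r = 1): T(1) = -2, and the closed form gives -2. They agree.
Inductive step: suppose the statement holds for some i ≥ 1, so T(i) = i(-3i^2 - 2i + 3).
Then T(i+1) = T(i) + (5i - 9(i + 1)^2 + 7) = (i(-3i^2 - 2i + 3)) + (5i - 9(i + 1)^2 + 7).
Simplifying, T(i+1) = -(i + 1)(3i^2 + 8i + 2) = -(i+1)(3(i+1)^2 + 2(i+1) - 3),
which is the closed form with r = i+1.
Hence, by induction on r, the claim holds for every r ≥ 1.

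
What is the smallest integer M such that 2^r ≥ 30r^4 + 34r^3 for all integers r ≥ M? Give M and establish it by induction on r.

At r = 23: 8388608 < 8808908, so the inequality fails and M ≥ 24. We prove 2^r ≥ 30r^4 + 34r^3 for all r ≥ 24.
Base case (r = 24): 2^r = 16777216 and 30r^4 + 34r^3 = 10423296, so 16777216 ≥ 10423296.
Suppose the result is true for r = m, so 2^m ≥ 30m^4 + 34m^3.
Then 2^(m + 1) = 2·(2^m) ≥ 2·(30m^4 + 34m^3).
Also, for m ≥ 24 we have 2·(30m^4 + 34m^3) ≥ 30(m+1)^4 + 34(m+1)^3, since 2·(30m^4 + 34m^3) − (30(m+1)^4 + 34(m+1)^3) = 30m^4 - 86m^3 - 282m^2 - 222m - 64, which is nonnegative for all m ≥ 24.
Combining, 2^(m + 1) ≥ 30(m+1)^4 + 34(m+1)^3.
By the principle of mathematical induction, the result holds for all r ≥ 24.
Hence the smallest such M is 24.

M = 24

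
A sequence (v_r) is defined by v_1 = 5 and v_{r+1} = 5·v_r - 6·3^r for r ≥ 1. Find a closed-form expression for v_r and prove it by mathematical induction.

v_r = 3^(r + 1) - 4·5^(r - 1)

Computing the first terms: v_1 = 5, v_2 = 7, v_3 = -19. This suggests v_r = 3^(r + 1) - 4·5^(r - 1).
For the base case r = 1: the formula gives 5 = 5 = v_1.
Suppose the result is true for r = i, so v_i = 3^(i + 1) - 4·5^(i - 1).
Then v_{i+1} = 5·v_i - 6·3^i = 5·(3^(i + 1) - 4·5^(i - 1)) - 6·3^i = 3^(i + 2) - 4·5^i = 3^((i+1) + 1) - 4·5^((i+1) - 1),
which is the claimed formula at r = i+1.
Hence, by induction on r, the claim holds for every r ≥ 1.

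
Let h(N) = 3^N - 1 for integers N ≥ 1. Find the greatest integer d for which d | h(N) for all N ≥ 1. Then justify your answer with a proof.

d = 2

Computing the first values: h(1) = 2 and h(2) = 8; gcd(2, 8) = 2, so d ≤ 2.
We prove 2 | 3^N - 1 for all N ≥ 1 by induction on N.
When N = 1: h(1) = 2 = 2·(1), so 2 | h(1).
For the inductive step, assume it holds for an arbitrary k ≥ 1, i.e. 2 | h(k). Then
3^{k+1} − 1^{k+1} = 3·3^k − 1·1^k = 3·(3^k − 1^k) + (2)·1^k. The first term is divisible by 2 by the inductive hypothesis, and the second term (2)·1^k is divisible by 2 since 2 | 2. Hence 2 | h(k+1).
By the principle of mathematical induction, the result holds for all N ≥ 1.
Therefore the largest such d is 2.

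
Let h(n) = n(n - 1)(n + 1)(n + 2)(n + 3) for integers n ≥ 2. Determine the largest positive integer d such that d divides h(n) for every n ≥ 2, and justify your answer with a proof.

d = 120

Computing the first values: h(2) = 120 and h(3) = 720; gcd(120, 720) = 120, so d ≤ 120.
We prove 120 | n(n - 1)(n + 1)(n + 2)(n + 3) for all n ≥ 2 by induction on n.
When n = 2: h(2) = 120 = 120·(1), so 120 | h(2).
Inductive step: assume the claim holds for n = m, i.e. 120 | h(m). Then
h(m+1) − h(m) = m·(m+1)·(m+2)·(m+3)·(m+4) − (m-1)·m·(m+1)·(m+2)·(m+3) = m·(m+1)·(m+2)·(m+3)·[(m+4) − (m-1)] = 5·m·(m+1)·(m+2)·(m+3). The product of 4 consecutive integers is divisible by (4)! = 24, so h(m+1) − h(m) is divisible by 5·24 = 120. By the inductive hypothesis 120 | h(m), hence 120 | h(m+1).
Hence, by induction on n, the claim holds for every n ≥ 2.
Therefore the largest such d is 120.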